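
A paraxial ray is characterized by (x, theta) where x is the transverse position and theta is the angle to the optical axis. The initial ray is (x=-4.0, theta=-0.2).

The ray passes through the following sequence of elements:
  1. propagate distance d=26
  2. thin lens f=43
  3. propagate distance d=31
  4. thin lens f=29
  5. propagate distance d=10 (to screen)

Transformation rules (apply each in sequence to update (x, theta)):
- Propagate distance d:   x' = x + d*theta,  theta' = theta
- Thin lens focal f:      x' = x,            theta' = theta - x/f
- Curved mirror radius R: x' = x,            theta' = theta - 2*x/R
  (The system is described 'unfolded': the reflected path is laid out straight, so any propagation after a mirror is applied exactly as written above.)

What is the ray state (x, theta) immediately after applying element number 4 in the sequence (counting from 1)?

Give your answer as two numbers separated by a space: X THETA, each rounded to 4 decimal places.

Initial: x=-4.0000 theta=-0.2000
After 1 (propagate distance d=26): x=-9.2000 theta=-0.2000
After 2 (thin lens f=43): x=-9.2000 theta=3/215 (≈0.0140)
After 3 (propagate distance d=31): x=-377/43 (≈-8.7674) theta=3/215 (≈0.0140)
After 4 (thin lens f=29): x=-377/43 (≈-8.7674) theta=68/215 (≈0.3163)
Rounded to 4 decimal places: x = -8.7674, theta = 0.3163

Answer: -8.7674 0.3163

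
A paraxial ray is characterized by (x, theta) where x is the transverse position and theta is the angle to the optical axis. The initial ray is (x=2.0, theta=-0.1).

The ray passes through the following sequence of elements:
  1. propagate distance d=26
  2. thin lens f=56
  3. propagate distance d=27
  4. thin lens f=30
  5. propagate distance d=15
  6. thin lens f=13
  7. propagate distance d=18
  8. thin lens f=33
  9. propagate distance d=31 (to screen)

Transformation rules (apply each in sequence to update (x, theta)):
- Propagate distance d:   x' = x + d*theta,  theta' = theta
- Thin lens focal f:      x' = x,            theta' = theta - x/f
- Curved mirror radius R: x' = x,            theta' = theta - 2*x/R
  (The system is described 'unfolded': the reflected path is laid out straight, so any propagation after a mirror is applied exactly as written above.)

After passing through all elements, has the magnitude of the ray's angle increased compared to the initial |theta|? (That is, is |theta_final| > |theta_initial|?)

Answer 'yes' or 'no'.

Initial: x=2.0000 theta=-0.1000
After 1 (propagate distance d=26): x=-0.6000 theta=-0.1000
After 2 (thin lens f=56): x=-0.6000 theta=-5/56 (≈-0.0893)
After 3 (propagate distance d=27): x=-843/280 (≈-3.0107) theta=-5/56 (≈-0.0893)
After 4 (thin lens f=30): x=-843/280 (≈-3.0107) theta=31/2800 (≈0.0111)
After 5 (propagate distance d=15): x=-1593/560 (≈-2.8446) theta=31/2800 (≈0.0111)
After 6 (thin lens f=13): x=-1593/560 (≈-2.8446) theta=523/2275 (≈0.2299)
After 7 (propagate distance d=18): x=47079/36400 (≈1.2934) theta=523/2275 (≈0.2299)
After 8 (thin lens f=33): x=47079/36400 (≈1.2934) theta=15271/80080 (≈0.1907)
After 9 (propagate distance d=31 (to screen)): x=1442437/200200 (≈7.2050) theta=15271/80080 (≈0.1907)
|theta_initial|=0.1000 |theta_final|=15271/80080 (≈0.1907) -> increased

Answer: yes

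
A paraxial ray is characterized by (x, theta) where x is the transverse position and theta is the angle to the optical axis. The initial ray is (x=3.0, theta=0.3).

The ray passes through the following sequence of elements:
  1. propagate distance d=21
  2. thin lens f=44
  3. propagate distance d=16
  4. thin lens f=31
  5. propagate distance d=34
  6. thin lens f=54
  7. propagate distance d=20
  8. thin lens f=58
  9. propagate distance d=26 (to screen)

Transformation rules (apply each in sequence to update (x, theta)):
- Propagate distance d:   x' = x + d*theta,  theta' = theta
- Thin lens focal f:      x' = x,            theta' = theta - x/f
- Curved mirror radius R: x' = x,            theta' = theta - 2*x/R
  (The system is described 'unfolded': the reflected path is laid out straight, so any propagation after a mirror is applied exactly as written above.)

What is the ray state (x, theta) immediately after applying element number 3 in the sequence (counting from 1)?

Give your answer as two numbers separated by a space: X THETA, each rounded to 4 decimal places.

Initial: x=3.0000 theta=0.3000
After 1 (propagate distance d=21): x=9.3000 theta=0.3000
After 2 (thin lens f=44): x=9.3000 theta=39/440 (≈0.0886)
After 3 (propagate distance d=16): x=1179/110 (≈10.7182) theta=39/440 (≈0.0886)
Rounded to 4 decimal places: x = 10.7182, theta = 0.0886

Answer: 10.7182 0.0886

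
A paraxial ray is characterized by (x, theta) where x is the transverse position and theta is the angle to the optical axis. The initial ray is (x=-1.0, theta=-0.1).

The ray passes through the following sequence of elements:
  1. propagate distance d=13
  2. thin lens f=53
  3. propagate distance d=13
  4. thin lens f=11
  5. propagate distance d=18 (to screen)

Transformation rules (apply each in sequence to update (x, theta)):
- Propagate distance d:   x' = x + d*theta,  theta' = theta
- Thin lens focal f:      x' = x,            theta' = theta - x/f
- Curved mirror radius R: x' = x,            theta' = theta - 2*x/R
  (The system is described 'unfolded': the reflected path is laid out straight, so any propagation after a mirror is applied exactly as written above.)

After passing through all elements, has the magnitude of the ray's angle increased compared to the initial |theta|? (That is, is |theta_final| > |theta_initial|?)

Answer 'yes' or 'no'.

Initial: x=-1.0000 theta=-0.1000
After 1 (propagate distance d=13): x=-2.3000 theta=-0.1000
After 2 (thin lens f=53): x=-2.3000 theta=-3/53 (≈-0.0566)
After 3 (propagate distance d=13): x=-1609/530 (≈-3.0358) theta=-3/53 (≈-0.0566)
After 4 (thin lens f=11): x=-1609/530 (≈-3.0358) theta=1279/5830 (≈0.2194)
After 5 (propagate distance d=18 (to screen)): x=5323/5830 (≈0.9130) theta=1279/5830 (≈0.2194)
|theta_initial|=0.1000 |theta_final|=1279/5830 (≈0.2194) -> increased

Answer: yes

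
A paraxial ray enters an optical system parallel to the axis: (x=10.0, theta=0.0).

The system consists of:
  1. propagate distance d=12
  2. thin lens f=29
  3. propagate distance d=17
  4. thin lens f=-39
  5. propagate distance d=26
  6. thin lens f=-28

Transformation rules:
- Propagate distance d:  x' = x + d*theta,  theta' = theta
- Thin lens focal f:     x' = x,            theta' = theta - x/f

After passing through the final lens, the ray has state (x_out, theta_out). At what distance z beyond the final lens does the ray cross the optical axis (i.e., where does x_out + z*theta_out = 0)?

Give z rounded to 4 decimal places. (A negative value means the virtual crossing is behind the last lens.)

Initial: x=10.0000 theta=0.0000
After 1 (propagate distance d=12): x=10.0000 theta=0.0000
After 2 (thin lens f=29): x=10.0000 theta=-10/29 (≈-0.3448)
After 3 (propagate distance d=17): x=120/29 (≈4.1379) theta=-10/29 (≈-0.3448)
After 4 (thin lens f=-39): x=120/29 (≈4.1379) theta=-90/377 (≈-0.2387)
After 5 (propagate distance d=26): x=-60/29 (≈-2.0690) theta=-90/377 (≈-0.2387)
After 6 (thin lens f=-28): x=-60/29 (≈-2.0690) theta=-825/2639 (≈-0.3126)
z_focus = -x_out/theta_out = -(-60/29)/(-825/2639) = -364/55 ≈ -6.6182
Rounded to 4 decimal places: z = -6.6182

Answer: -6.6182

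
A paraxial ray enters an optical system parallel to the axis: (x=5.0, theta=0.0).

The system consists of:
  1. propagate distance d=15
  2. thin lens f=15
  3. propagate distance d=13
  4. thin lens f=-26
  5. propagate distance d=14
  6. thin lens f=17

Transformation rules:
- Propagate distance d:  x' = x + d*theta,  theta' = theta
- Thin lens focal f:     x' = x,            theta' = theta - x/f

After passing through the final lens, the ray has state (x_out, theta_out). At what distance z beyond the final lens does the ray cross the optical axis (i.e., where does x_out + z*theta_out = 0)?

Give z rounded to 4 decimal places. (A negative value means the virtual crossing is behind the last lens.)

Initial: x=5.0000 theta=0.0000
After 1 (propagate distance d=15): x=5.0000 theta=0.0000
After 2 (thin lens f=15): x=5.0000 theta=-1/3 (≈-0.3333)
After 3 (propagate distance d=13): x=2/3 (≈0.6667) theta=-1/3 (≈-0.3333)
After 4 (thin lens f=-26): x=2/3 (≈0.6667) theta=-4/13 (≈-0.3077)
After 5 (propagate distance d=14): x=-142/39 (≈-3.6410) theta=-4/13 (≈-0.3077)
After 6 (thin lens f=17): x=-142/39 (≈-3.6410) theta=-62/663 (≈-0.0935)
z_focus = -x_out/theta_out = -(-142/39)/(-62/663) = -1207/31 ≈ -38.9355
Rounded to 4 decimal places: z = -38.9355

Answer: -38.9355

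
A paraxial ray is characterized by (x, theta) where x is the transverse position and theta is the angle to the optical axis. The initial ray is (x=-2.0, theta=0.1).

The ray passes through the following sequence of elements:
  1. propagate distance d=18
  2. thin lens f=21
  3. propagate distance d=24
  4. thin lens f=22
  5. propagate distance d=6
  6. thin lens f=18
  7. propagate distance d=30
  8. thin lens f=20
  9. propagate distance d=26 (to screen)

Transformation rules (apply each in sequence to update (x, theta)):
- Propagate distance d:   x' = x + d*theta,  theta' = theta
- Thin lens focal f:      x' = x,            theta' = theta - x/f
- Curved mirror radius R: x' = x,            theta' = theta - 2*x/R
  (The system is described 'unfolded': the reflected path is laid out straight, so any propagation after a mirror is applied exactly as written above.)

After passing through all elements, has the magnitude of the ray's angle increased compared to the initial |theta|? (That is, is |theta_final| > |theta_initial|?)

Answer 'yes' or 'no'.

Answer: no

Derivation:
Initial: x=-2.0000 theta=0.1000
After 1 (propagate distance d=18): x=-0.2000 theta=0.1000
After 2 (thin lens f=21): x=-0.2000 theta=23/210 (≈0.1095)
After 3 (propagate distance d=24): x=17/7 (≈2.4286) theta=23/210 (≈0.1095)
After 4 (thin lens f=22): x=17/7 (≈2.4286) theta=-1/1155 (≈-0.0009)
After 5 (propagate distance d=6): x=933/385 (≈2.4234) theta=-1/1155 (≈-0.0009)
After 6 (thin lens f=18): x=933/385 (≈2.4234) theta=-313/2310 (≈-0.1355)
After 7 (propagate distance d=30): x=-632/385 (≈-1.6416) theta=-313/2310 (≈-0.1355)
After 8 (thin lens f=20): x=-632/385 (≈-1.6416) theta=-617/11550 (≈-0.0534)
After 9 (propagate distance d=26 (to screen)): x=-1591/525 (≈-3.0305) theta=-617/11550 (≈-0.0534)
|theta_initial|=0.1000 |theta_final|=617/11550 (≈0.0534) -> not increased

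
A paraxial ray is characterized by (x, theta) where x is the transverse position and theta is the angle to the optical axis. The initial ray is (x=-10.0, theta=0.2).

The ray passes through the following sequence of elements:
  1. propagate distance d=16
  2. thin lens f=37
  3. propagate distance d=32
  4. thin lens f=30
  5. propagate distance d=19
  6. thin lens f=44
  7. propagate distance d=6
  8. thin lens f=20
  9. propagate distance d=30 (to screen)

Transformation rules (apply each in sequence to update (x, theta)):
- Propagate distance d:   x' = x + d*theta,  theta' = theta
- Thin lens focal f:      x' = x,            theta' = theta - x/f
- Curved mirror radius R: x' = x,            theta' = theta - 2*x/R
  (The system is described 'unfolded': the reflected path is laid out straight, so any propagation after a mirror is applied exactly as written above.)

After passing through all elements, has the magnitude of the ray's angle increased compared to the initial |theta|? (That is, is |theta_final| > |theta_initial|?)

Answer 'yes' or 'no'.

Initial: x=-10.0000 theta=0.2000
After 1 (propagate distance d=16): x=-6.8000 theta=0.2000
After 2 (thin lens f=37): x=-6.8000 theta=71/185 (≈0.3838)
After 3 (propagate distance d=32): x=1014/185 (≈5.4811) theta=71/185 (≈0.3838)
After 4 (thin lens f=30): x=1014/185 (≈5.4811) theta=186/925 (≈0.2011)
After 5 (propagate distance d=19): x=8604/925 (≈9.3016) theta=186/925 (≈0.2011)
After 6 (thin lens f=44): x=8604/925 (≈9.3016) theta=-21/2035 (≈-0.0103)
After 7 (propagate distance d=6): x=94014/10175 (≈9.2397) theta=-21/2035 (≈-0.0103)
After 8 (thin lens f=20): x=94014/10175 (≈9.2397) theta=-48057/101750 (≈-0.4723)
After 9 (propagate distance d=30 (to screen)): x=-50157/10175 (≈-4.9294) theta=-48057/101750 (≈-0.4723)
|theta_initial|=0.2000 |theta_final|=48057/101750 (≈0.4723) -> increased

Answer: yes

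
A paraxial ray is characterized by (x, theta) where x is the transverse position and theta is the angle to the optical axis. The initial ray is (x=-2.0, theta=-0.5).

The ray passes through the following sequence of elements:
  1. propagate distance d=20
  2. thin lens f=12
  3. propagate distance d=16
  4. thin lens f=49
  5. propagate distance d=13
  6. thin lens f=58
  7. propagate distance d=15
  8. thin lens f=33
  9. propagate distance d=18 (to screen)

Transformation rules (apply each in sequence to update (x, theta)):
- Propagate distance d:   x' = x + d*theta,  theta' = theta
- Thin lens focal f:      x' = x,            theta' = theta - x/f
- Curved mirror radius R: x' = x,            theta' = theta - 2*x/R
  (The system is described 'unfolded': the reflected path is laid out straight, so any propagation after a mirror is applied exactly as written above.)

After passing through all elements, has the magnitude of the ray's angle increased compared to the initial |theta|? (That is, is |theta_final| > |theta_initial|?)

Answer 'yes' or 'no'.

Initial: x=-2.0000 theta=-0.5000
After 1 (propagate distance d=20): x=-12.0000 theta=-0.5000
After 2 (thin lens f=12): x=-12.0000 theta=0.5000
After 3 (propagate distance d=16): x=-4.0000 theta=0.5000
After 4 (thin lens f=49): x=-4.0000 theta=57/98 (≈0.5816)
After 5 (propagate distance d=13): x=349/98 (≈3.5612) theta=57/98 (≈0.5816)
After 6 (thin lens f=58): x=349/98 (≈3.5612) theta=2957/5684 (≈0.5202)
After 7 (propagate distance d=15): x=64597/5684 (≈11.3647) theta=2957/5684 (≈0.5202)
After 8 (thin lens f=33): x=64597/5684 (≈11.3647) theta=1178/6699 (≈0.1758)
After 9 (propagate distance d=18 (to screen)): x=908471/62524 (≈14.5300) theta=1178/6699 (≈0.1758)
|theta_initial|=0.5000 |theta_final|=1178/6699 (≈0.1758) -> not increased

Answer: no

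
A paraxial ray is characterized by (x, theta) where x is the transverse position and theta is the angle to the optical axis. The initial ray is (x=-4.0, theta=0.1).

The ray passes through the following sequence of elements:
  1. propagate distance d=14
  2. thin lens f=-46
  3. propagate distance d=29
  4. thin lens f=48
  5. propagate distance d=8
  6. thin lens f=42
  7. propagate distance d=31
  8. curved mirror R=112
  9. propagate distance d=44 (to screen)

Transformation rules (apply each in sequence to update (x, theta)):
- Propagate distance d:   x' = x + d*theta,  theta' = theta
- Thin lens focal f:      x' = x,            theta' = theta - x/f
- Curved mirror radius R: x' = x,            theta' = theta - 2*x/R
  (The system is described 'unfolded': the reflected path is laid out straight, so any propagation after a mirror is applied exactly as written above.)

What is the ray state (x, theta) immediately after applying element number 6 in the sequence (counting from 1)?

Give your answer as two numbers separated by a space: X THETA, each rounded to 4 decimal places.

Initial: x=-4.0000 theta=0.1000
After 1 (propagate distance d=14): x=-2.6000 theta=0.1000
After 2 (thin lens f=-46): x=-2.6000 theta=1/23 (≈0.0435)
After 3 (propagate distance d=29): x=-154/115 (≈-1.3391) theta=1/23 (≈0.0435)
After 4 (thin lens f=48): x=-154/115 (≈-1.3391) theta=197/2760 (≈0.0714)
After 5 (propagate distance d=8): x=-53/69 (≈-0.7681) theta=197/2760 (≈0.0714)
After 6 (thin lens f=42): x=-53/69 (≈-0.7681) theta=5197/57960 (≈0.0897)
Rounded to 4 decimal places: x = -0.7681, theta = 0.0897

Answer: -0.7681 0.0897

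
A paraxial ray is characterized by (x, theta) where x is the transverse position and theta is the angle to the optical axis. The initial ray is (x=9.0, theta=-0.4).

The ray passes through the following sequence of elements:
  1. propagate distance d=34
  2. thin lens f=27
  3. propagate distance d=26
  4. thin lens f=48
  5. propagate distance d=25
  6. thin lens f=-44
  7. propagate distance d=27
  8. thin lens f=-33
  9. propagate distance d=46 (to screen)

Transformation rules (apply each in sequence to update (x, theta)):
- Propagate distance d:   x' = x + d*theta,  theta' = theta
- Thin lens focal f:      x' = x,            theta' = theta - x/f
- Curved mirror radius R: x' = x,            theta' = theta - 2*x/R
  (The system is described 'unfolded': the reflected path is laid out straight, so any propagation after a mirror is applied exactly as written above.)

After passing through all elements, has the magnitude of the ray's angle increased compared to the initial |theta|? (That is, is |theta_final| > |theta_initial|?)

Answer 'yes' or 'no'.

Answer: yes

Derivation:
Initial: x=9.0000 theta=-0.4000
After 1 (propagate distance d=34): x=-4.6000 theta=-0.4000
After 2 (thin lens f=27): x=-4.6000 theta=-31/135 (≈-0.2296)
After 3 (propagate distance d=26): x=-1427/135 (≈-10.5704) theta=-31/135 (≈-0.2296)
After 4 (thin lens f=48): x=-1427/135 (≈-10.5704) theta=-61/6480 (≈-0.0094)
After 5 (propagate distance d=25): x=-70021/6480 (≈-10.8057) theta=-61/6480 (≈-0.0094)
After 6 (thin lens f=-44): x=-70021/6480 (≈-10.8057) theta=-4847/19008 (≈-0.2550)
After 7 (propagate distance d=27): x=-5043959/285120 (≈-17.6907) theta=-4847/19008 (≈-0.2550)
After 8 (thin lens f=-33): x=-5043959/285120 (≈-17.6907) theta=-930403/1176120 (≈-0.7911)
After 9 (propagate distance d=46 (to screen)): x=-508838951/9408960 (≈-54.0803) theta=-930403/1176120 (≈-0.7911)
|theta_initial|=0.4000 |theta_final|=930403/1176120 (≈0.7911) -> increased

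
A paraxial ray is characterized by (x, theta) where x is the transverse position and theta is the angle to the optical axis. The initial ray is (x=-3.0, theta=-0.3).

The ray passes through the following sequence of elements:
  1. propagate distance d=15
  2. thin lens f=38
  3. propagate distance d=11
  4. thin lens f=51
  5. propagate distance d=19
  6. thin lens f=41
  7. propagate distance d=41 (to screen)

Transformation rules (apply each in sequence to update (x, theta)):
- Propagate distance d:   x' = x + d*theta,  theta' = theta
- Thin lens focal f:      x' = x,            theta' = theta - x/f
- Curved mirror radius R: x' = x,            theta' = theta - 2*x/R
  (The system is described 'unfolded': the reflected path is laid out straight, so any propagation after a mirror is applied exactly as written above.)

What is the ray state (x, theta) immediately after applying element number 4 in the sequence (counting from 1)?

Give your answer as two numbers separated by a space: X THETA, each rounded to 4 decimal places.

Answer: -8.6289 0.0666

Derivation:
Initial: x=-3.0000 theta=-0.3000
After 1 (propagate distance d=15): x=-7.5000 theta=-0.3000
After 2 (thin lens f=38): x=-7.5000 theta=-39/380 (≈-0.1026)
After 3 (propagate distance d=11): x=-3279/380 (≈-8.6289) theta=-39/380 (≈-0.1026)
After 4 (thin lens f=51): x=-3279/380 (≈-8.6289) theta=43/646 (≈0.0666)
Rounded to 4 decimal places: x = -8.6289, theta = 0.0666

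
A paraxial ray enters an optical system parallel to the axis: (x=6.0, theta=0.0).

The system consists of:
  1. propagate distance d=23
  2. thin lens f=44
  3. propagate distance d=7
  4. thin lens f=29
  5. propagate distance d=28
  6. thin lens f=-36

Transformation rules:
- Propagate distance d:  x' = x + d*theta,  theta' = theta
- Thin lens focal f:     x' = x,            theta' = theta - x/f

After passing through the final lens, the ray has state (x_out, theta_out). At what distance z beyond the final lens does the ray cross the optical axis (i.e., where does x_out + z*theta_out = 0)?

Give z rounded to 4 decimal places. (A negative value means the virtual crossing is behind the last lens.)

Answer: -8.8543

Derivation:
Initial: x=6.0000 theta=0.0000
After 1 (propagate distance d=23): x=6.0000 theta=0.0000
After 2 (thin lens f=44): x=6.0000 theta=-3/22 (≈-0.1364)
After 3 (propagate distance d=7): x=111/22 (≈5.0455) theta=-3/22 (≈-0.1364)
After 4 (thin lens f=29): x=111/22 (≈5.0455) theta=-9/29 (≈-0.3103)
After 5 (propagate distance d=28): x=-2325/638 (≈-3.6442) theta=-9/29 (≈-0.3103)
After 6 (thin lens f=-36): x=-2325/638 (≈-3.6442) theta=-3151/7656 (≈-0.4116)
z_focus = -x_out/theta_out = -(-2325/638)/(-3151/7656) = -27900/3151 ≈ -8.8543
Rounded to 4 decimal places: z = -8.8543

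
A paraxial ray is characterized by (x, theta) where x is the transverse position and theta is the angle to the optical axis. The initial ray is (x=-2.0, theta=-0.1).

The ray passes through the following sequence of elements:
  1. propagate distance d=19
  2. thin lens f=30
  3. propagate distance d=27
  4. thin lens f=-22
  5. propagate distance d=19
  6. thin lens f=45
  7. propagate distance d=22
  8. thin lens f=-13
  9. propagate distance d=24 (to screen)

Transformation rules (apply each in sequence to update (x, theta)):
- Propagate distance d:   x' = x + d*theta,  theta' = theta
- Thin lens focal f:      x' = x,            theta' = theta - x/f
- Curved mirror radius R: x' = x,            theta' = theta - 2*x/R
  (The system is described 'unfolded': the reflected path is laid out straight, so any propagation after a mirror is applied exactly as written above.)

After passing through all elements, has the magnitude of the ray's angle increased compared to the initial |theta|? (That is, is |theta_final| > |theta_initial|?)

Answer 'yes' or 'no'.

Initial: x=-2.0000 theta=-0.1000
After 1 (propagate distance d=19): x=-3.9000 theta=-0.1000
After 2 (thin lens f=30): x=-3.9000 theta=0.0300
After 3 (propagate distance d=27): x=-3.0900 theta=0.0300
After 4 (thin lens f=-22): x=-3.0900 theta=-243/2200 (≈-0.1105)
After 5 (propagate distance d=19): x=-2283/440 (≈-5.1886) theta=-243/2200 (≈-0.1105)
After 6 (thin lens f=45): x=-2283/440 (≈-5.1886) theta=4/825 (≈0.0048)
After 7 (propagate distance d=22): x=-33541/6600 (≈-5.0820) theta=4/825 (≈0.0048)
After 8 (thin lens f=-13): x=-33541/6600 (≈-5.0820) theta=-1325/3432 (≈-0.3861)
After 9 (propagate distance d=24 (to screen)): x=-1231033/85800 (≈-14.3477) theta=-1325/3432 (≈-0.3861)
|theta_initial|=0.1000 |theta_final|=1325/3432 (≈0.3861) -> increased

Answer: yes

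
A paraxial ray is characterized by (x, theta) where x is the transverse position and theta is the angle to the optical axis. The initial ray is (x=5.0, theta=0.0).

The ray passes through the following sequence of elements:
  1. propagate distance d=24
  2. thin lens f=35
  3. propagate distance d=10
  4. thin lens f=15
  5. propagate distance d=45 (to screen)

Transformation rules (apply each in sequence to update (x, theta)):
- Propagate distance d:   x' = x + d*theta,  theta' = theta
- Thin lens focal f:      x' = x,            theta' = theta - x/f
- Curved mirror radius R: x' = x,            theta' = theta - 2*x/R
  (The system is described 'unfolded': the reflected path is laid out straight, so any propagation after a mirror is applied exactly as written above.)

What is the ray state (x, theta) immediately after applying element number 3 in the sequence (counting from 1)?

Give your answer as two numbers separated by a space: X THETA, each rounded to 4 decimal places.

Initial: x=5.0000 theta=0.0000
After 1 (propagate distance d=24): x=5.0000 theta=0.0000
After 2 (thin lens f=35): x=5.0000 theta=-1/7 (≈-0.1429)
After 3 (propagate distance d=10): x=25/7 (≈3.5714) theta=-1/7 (≈-0.1429)
Rounded to 4 decimal places: x = 3.5714, theta = -0.1429

Answer: 3.5714 -0.1429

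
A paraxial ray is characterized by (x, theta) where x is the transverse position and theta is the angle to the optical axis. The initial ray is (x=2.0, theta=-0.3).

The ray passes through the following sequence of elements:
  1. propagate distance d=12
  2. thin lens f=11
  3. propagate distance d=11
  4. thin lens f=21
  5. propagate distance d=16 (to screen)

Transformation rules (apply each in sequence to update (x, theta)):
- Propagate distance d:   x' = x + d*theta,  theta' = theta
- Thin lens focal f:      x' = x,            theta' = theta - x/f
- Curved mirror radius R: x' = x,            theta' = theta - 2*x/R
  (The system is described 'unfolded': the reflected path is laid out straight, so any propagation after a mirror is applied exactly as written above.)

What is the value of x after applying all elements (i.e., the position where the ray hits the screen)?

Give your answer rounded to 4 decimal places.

Answer: -3.2584

Derivation:
Initial: x=2.0000 theta=-0.3000
After 1 (propagate distance d=12): x=-1.6000 theta=-0.3000
After 2 (thin lens f=11): x=-1.6000 theta=-17/110 (≈-0.1545)
After 3 (propagate distance d=11): x=-3.3000 theta=-17/110 (≈-0.1545)
After 4 (thin lens f=21): x=-3.3000 theta=1/385 (≈0.0026)
After 5 (propagate distance d=16 (to screen)): x=-2509/770 (≈-3.2584) theta=1/385 (≈0.0026)
Rounded to 4 decimal places: x = -3.2584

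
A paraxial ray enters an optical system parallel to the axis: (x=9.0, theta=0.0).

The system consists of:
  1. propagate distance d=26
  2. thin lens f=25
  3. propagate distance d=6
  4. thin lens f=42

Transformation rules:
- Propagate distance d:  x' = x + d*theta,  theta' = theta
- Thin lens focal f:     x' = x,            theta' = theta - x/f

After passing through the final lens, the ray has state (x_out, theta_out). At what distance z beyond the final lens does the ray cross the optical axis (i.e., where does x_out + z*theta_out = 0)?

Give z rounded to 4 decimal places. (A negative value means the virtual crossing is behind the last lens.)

Answer: 13.0820

Derivation:
Initial: x=9.0000 theta=0.0000
After 1 (propagate distance d=26): x=9.0000 theta=0.0000
After 2 (thin lens f=25): x=9.0000 theta=-0.3600
After 3 (propagate distance d=6): x=6.8400 theta=-0.3600
After 4 (thin lens f=42): x=6.8400 theta=-183/350 (≈-0.5229)
z_focus = -x_out/theta_out = -(6.8400)/(-183/350) = 798/61 ≈ 13.0820
Rounded to 4 decimal places: z = 13.0820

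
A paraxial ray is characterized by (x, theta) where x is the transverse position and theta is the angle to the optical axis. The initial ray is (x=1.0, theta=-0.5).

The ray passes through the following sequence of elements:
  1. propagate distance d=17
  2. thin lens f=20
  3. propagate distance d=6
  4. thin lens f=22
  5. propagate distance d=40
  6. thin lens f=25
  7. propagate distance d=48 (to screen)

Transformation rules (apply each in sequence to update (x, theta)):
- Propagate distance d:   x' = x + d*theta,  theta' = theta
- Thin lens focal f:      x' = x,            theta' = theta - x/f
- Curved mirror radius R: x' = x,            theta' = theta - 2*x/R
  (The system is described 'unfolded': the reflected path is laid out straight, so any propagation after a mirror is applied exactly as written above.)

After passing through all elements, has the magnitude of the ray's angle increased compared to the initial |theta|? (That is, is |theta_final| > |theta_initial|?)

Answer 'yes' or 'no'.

Initial: x=1.0000 theta=-0.5000
After 1 (propagate distance d=17): x=-7.5000 theta=-0.5000
After 2 (thin lens f=20): x=-7.5000 theta=-0.1250
After 3 (propagate distance d=6): x=-8.2500 theta=-0.1250
After 4 (thin lens f=22): x=-8.2500 theta=0.2500
After 5 (propagate distance d=40): x=1.7500 theta=0.2500
After 6 (thin lens f=25): x=1.7500 theta=0.1800
After 7 (propagate distance d=48 (to screen)): x=10.3900 theta=0.1800
|theta_initial|=0.5000 |theta_final|=0.1800 -> not increased

Answer: no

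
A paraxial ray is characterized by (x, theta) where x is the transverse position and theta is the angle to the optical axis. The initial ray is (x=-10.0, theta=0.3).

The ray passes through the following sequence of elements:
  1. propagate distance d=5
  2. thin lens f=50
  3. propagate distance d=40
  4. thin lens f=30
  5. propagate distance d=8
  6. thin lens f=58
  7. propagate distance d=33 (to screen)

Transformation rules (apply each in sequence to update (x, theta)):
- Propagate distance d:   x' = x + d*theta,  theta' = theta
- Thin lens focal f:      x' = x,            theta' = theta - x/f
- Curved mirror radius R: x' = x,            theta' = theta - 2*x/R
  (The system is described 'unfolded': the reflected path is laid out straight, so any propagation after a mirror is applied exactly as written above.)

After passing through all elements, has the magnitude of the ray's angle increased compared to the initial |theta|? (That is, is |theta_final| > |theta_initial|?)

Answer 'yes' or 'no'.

Initial: x=-10.0000 theta=0.3000
After 1 (propagate distance d=5): x=-8.5000 theta=0.3000
After 2 (thin lens f=50): x=-8.5000 theta=0.4700
After 3 (propagate distance d=40): x=10.3000 theta=0.4700
After 4 (thin lens f=30): x=10.3000 theta=19/150 (≈0.1267)
After 5 (propagate distance d=8): x=1697/150 (≈11.3133) theta=19/150 (≈0.1267)
After 6 (thin lens f=58): x=1697/150 (≈11.3133) theta=-119/1740 (≈-0.0684)
After 7 (propagate distance d=33 (to screen)): x=78791/8700 (≈9.0564) theta=-119/1740 (≈-0.0684)
|theta_initial|=0.3000 |theta_final|=119/1740 (≈0.0684) -> not increased

Answer: no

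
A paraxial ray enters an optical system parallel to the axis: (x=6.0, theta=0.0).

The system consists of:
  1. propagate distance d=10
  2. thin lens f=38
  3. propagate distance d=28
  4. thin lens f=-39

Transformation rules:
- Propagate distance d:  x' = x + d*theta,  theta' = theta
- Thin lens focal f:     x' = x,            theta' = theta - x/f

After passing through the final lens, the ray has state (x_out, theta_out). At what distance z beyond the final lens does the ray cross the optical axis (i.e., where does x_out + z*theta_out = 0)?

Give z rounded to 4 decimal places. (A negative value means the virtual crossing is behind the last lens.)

Initial: x=6.0000 theta=0.0000
After 1 (propagate distance d=10): x=6.0000 theta=0.0000
After 2 (thin lens f=38): x=6.0000 theta=-3/19 (≈-0.1579)
After 3 (propagate distance d=28): x=30/19 (≈1.5789) theta=-3/19 (≈-0.1579)
After 4 (thin lens f=-39): x=30/19 (≈1.5789) theta=-29/247 (≈-0.1174)
z_focus = -x_out/theta_out = -(30/19)/(-29/247) = 390/29 ≈ 13.4483
Rounded to 4 decimal places: z = 13.4483

Answer: 13.4483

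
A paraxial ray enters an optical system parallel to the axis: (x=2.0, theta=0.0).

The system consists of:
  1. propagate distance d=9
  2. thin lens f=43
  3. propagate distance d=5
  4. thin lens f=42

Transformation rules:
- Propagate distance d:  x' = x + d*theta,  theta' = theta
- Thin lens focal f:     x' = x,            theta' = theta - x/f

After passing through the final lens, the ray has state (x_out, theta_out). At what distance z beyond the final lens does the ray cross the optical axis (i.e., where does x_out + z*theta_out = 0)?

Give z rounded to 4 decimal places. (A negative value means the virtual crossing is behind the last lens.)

Answer: 19.9500

Derivation:
Initial: x=2.0000 theta=0.0000
After 1 (propagate distance d=9): x=2.0000 theta=0.0000
After 2 (thin lens f=43): x=2.0000 theta=-2/43 (≈-0.0465)
After 3 (propagate distance d=5): x=76/43 (≈1.7674) theta=-2/43 (≈-0.0465)
After 4 (thin lens f=42): x=76/43 (≈1.7674) theta=-80/903 (≈-0.0886)
z_focus = -x_out/theta_out = -(76/43)/(-80/903) = 19.9500
Rounded to 4 decimal places: z = 19.9500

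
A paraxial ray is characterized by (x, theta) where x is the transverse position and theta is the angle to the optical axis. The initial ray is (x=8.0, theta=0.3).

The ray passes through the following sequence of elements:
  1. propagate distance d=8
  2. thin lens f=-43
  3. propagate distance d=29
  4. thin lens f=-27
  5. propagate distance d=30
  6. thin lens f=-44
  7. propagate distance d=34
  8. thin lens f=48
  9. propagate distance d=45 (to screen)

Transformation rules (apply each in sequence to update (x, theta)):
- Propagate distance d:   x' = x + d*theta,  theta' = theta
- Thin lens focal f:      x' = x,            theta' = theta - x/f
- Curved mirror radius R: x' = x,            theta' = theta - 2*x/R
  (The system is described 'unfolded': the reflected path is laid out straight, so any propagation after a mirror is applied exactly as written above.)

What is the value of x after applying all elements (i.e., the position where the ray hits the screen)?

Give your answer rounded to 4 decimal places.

Answer: 152.0305

Derivation:
Initial: x=8.0000 theta=0.3000
After 1 (propagate distance d=8): x=10.4000 theta=0.3000
After 2 (thin lens f=-43): x=10.4000 theta=233/430 (≈0.5419)
After 3 (propagate distance d=29): x=11229/430 (≈26.1140) theta=233/430 (≈0.5419)
After 4 (thin lens f=-27): x=11229/430 (≈26.1140) theta=584/387 (≈1.5090)
After 5 (propagate distance d=30): x=92087/1290 (≈71.3853) theta=584/387 (≈1.5090)
After 6 (thin lens f=-44): x=92087/1290 (≈71.3853) theta=533221/170280 (≈3.1314)
After 7 (propagate distance d=34): x=15142499/85140 (≈177.8541) theta=533221/170280 (≈3.1314)
After 8 (thin lens f=48): x=15142499/85140 (≈177.8541) theta=-469039/817344 (≈-0.5739)
After 9 (propagate distance d=45 (to screen)): x=207102059/1362240 (≈152.0305) theta=-469039/817344 (≈-0.5739)
Rounded to 4 decimal places: x = 152.0305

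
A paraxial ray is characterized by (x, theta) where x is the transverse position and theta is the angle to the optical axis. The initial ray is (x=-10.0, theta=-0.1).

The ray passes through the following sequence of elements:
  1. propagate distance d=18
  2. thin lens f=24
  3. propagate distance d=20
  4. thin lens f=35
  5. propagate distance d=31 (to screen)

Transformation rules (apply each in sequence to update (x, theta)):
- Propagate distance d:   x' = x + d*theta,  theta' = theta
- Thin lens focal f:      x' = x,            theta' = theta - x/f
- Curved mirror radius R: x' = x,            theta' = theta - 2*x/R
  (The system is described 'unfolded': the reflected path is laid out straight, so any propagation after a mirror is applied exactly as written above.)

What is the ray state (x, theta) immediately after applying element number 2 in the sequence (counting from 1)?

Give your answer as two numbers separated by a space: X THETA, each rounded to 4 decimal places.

Initial: x=-10.0000 theta=-0.1000
After 1 (propagate distance d=18): x=-11.8000 theta=-0.1000
After 2 (thin lens f=24): x=-11.8000 theta=47/120 (≈0.3917)
Rounded to 4 decimal places: x = -11.8000, theta = 0.3917

Answer: -11.8000 0.3917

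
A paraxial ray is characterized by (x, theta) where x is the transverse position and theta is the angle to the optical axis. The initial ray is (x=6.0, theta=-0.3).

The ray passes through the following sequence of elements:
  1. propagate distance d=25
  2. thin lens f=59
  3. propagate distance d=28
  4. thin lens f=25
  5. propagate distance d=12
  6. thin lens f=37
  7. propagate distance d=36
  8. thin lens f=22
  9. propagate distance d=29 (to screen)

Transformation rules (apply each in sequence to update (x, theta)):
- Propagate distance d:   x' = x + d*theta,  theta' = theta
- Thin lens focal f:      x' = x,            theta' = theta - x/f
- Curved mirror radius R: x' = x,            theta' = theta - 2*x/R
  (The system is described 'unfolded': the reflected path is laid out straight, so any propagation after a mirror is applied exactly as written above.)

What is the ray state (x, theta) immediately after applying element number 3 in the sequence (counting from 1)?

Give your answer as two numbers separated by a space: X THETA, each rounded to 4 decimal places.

Answer: -9.1881 -0.2746

Derivation:
Initial: x=6.0000 theta=-0.3000
After 1 (propagate distance d=25): x=-1.5000 theta=-0.3000
After 2 (thin lens f=59): x=-1.5000 theta=-81/295 (≈-0.2746)
After 3 (propagate distance d=28): x=-5421/590 (≈-9.1881) theta=-81/295 (≈-0.2746)
Rounded to 4 decimal places: x = -9.1881, theta = -0.2746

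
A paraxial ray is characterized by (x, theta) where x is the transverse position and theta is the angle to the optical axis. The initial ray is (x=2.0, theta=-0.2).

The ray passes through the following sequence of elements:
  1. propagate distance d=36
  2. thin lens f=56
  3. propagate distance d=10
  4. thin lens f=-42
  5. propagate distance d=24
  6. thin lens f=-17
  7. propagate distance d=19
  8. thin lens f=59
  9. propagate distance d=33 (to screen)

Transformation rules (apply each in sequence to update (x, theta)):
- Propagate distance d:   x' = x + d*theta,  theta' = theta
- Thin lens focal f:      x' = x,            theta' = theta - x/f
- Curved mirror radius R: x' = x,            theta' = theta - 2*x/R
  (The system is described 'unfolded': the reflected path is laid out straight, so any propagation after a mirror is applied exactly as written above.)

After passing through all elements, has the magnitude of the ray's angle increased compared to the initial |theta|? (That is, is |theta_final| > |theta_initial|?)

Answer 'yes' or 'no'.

Answer: yes

Derivation:
Initial: x=2.0000 theta=-0.2000
After 1 (propagate distance d=36): x=-5.2000 theta=-0.2000
After 2 (thin lens f=56): x=-5.2000 theta=-3/28 (≈-0.1071)
After 3 (propagate distance d=10): x=-439/70 (≈-6.2714) theta=-3/28 (≈-0.1071)
After 4 (thin lens f=-42): x=-439/70 (≈-6.2714) theta=-377/1470 (≈-0.2565)
After 5 (propagate distance d=24): x=-6089/490 (≈-12.4265) theta=-377/1470 (≈-0.2565)
After 6 (thin lens f=-17): x=-6089/490 (≈-12.4265) theta=-12338/12495 (≈-0.9874)
After 7 (propagate distance d=19): x=-779383/24990 (≈-31.1878) theta=-12338/12495 (≈-0.9874)
After 8 (thin lens f=59): x=-779383/24990 (≈-31.1878) theta=-96643/210630 (≈-0.4588)
After 9 (propagate distance d=33 (to screen)): x=-6830813/147441 (≈-46.3291) theta=-96643/210630 (≈-0.4588)
|theta_initial|=0.2000 |theta_final|=96643/210630 (≈0.4588) -> increased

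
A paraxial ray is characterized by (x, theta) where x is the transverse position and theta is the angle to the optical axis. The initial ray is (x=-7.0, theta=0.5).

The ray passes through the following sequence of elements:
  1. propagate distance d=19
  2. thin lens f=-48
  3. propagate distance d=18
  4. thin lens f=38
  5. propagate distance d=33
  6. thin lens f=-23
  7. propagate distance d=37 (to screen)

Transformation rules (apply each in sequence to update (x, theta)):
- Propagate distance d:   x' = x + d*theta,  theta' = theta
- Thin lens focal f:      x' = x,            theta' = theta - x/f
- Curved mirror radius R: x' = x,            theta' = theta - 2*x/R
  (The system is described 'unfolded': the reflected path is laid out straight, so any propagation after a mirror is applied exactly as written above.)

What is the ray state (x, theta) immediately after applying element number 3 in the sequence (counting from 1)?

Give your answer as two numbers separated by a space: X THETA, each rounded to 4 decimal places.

Answer: 12.4375 0.5521

Derivation:
Initial: x=-7.0000 theta=0.5000
After 1 (propagate distance d=19): x=2.5000 theta=0.5000
After 2 (thin lens f=-48): x=2.5000 theta=53/96 (≈0.5521)
After 3 (propagate distance d=18): x=12.4375 theta=53/96 (≈0.5521)
Rounded to 4 decimal places: x = 12.4375, theta = 0.5521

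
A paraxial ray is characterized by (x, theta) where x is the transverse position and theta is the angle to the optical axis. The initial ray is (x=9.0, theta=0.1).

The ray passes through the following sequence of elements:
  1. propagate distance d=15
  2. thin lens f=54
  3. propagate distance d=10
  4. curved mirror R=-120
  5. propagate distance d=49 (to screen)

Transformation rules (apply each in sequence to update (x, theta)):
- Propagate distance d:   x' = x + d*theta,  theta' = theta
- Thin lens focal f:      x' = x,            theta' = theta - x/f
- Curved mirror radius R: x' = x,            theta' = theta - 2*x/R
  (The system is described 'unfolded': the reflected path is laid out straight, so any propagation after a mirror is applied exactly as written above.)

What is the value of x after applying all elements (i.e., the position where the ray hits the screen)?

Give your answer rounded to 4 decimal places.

Initial: x=9.0000 theta=0.1000
After 1 (propagate distance d=15): x=10.5000 theta=0.1000
After 2 (thin lens f=54): x=10.5000 theta=-17/180 (≈-0.0944)
After 3 (propagate distance d=10): x=86/9 (≈9.5556) theta=-17/180 (≈-0.0944)
After 4 (curved mirror R=-120): x=86/9 (≈9.5556) theta=7/108 (≈0.0648)
After 5 (propagate distance d=49 (to screen)): x=1375/108 (≈12.7315) theta=7/108 (≈0.0648)
Rounded to 4 decimal places: x = 12.7315

Answer: 12.7315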